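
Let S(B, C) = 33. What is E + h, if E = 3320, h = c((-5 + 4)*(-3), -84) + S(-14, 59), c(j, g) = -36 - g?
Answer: 3401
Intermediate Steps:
h = 81 (h = (-36 - 1*(-84)) + 33 = (-36 + 84) + 33 = 48 + 33 = 81)
E + h = 3320 + 81 = 3401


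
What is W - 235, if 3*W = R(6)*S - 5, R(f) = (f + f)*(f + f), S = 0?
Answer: -710/3 ≈ -236.67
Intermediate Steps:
R(f) = 4*f**2 (R(f) = (2*f)*(2*f) = 4*f**2)
W = -5/3 (W = ((4*6**2)*0 - 5)/3 = ((4*36)*0 - 5)/3 = (144*0 - 5)/3 = (0 - 5)/3 = (1/3)*(-5) = -5/3 ≈ -1.6667)
W - 235 = -5/3 - 235 = -710/3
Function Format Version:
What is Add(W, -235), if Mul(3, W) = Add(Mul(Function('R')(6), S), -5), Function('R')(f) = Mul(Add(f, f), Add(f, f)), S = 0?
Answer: Rational(-710, 3) ≈ -236.67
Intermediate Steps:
Function('R')(f) = Mul(4, Pow(f, 2)) (Function('R')(f) = Mul(Mul(2, f), Mul(2, f)) = Mul(4, Pow(f, 2)))
W = Rational(-5, 3) (W = Mul(Rational(1, 3), Add(Mul(Mul(4, Pow(6, 2)), 0), -5)) = Mul(Rational(1, 3), Add(Mul(Mul(4, 36), 0), -5)) = Mul(Rational(1, 3), Add(Mul(144, 0), -5)) = Mul(Rational(1, 3), Add(0, -5)) = Mul(Rational(1, 3), -5) = Rational(-5, 3) ≈ -1.6667)
Add(W, -235) = Add(Rational(-5, 3), -235) = Rational(-710, 3)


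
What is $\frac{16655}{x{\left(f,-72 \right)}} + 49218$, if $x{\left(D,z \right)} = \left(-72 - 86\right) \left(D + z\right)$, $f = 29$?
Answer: $\frac{334403747}{6794} \approx 49220.0$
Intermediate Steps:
$x{\left(D,z \right)} = - 158 D - 158 z$ ($x{\left(D,z \right)} = - 158 \left(D + z\right) = - 158 D - 158 z$)
$\frac{16655}{x{\left(f,-72 \right)}} + 49218 = \frac{16655}{\left(-158\right) 29 - -11376} + 49218 = \frac{16655}{-4582 + 11376} + 49218 = \frac{16655}{6794} + 49218 = \frac{334403747}{6794}$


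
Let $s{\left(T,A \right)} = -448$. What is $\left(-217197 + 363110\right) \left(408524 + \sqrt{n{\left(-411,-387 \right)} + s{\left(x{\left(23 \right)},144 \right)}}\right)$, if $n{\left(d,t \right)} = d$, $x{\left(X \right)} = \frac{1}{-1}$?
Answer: $59608962412 + 145913 i \sqrt{859} \approx 5.9609 \cdot 10^{10} + 4.2765 \cdot 10^{6} i$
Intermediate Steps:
$x{\left(X \right)} = -1$
$\left(-217197 + 363110\right) \left(408524 + \sqrt{n{\left(-411,-387 \right)} + s{\left(x{\left(23 \right)},144 \right)}}\right) = \left(-217197 + 363110\right) \left(408524 + \sqrt{-411 - 448}\right) = 145913 \left(408524 + \sqrt{-859}\right) = 145913 \left(408524 + i \sqrt{859}\right) = 59608962412 + 145913 i \sqrt{859}$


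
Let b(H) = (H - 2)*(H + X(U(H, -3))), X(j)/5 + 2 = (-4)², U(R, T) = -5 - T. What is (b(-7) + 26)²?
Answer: 292681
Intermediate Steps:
X(j) = 70 (X(j) = -10 + 5*(-4)² = -10 + 5*16 = -10 + 80 = 70)
b(H) = (-2 + H)*(70 + H) (b(H) = (H - 2)*(H + 70) = (-2 + H)*(70 + H))
(b(-7) + 26)² = ((-140 + (-7)² + 68*(-7)) + 26)² = ((-140 + 49 - 476) + 26)² = (-567 + 26)² = (-541)² = 292681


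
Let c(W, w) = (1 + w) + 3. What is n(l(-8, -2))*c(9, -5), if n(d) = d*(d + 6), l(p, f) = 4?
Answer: -40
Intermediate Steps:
c(W, w) = 4 + w
n(d) = d*(6 + d)
n(l(-8, -2))*c(9, -5) = (4*(6 + 4))*(4 - 5) = (4*10)*(-1) = 40*(-1) = -40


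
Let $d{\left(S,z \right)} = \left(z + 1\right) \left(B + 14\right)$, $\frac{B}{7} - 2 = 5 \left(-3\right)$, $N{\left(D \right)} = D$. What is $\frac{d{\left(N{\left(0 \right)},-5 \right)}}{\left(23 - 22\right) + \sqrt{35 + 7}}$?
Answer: $- \frac{308}{41} + \frac{308 \sqrt{42}}{41} \approx 41.172$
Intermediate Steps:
$B = -91$ ($B = 14 + 7 \cdot 5 \left(-3\right) = 14 + 7 \left(-15\right) = 14 - 105 = -91$)
$d{\left(S,z \right)} = -77 - 77 z$ ($d{\left(S,z \right)} = \left(z + 1\right) \left(-91 + 14\right) = \left(1 + z\right) \left(-77\right) = -77 - 77 z$)
$\frac{d{\left(N{\left(0 \right)},-5 \right)}}{\left(23 - 22\right) + \sqrt{35 + 7}} = \frac{-77 - -385}{\left(23 - 22\right) + \sqrt{35 + 7}} = \frac{-77 + 385}{\left(23 - 22\right) + \sqrt{42}} = \frac{308}{1 + \sqrt{42}}$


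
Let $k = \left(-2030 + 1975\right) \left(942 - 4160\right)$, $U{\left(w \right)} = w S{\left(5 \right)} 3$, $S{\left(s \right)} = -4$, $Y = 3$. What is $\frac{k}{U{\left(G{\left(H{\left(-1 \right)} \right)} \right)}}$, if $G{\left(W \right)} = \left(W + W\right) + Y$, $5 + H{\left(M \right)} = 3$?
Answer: $\frac{88495}{6} \approx 14749.0$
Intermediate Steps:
$H{\left(M \right)} = -2$ ($H{\left(M \right)} = -5 + 3 = -2$)
$G{\left(W \right)} = 3 + 2 W$ ($G{\left(W \right)} = \left(W + W\right) + 3 = 2 W + 3 = 3 + 2 W$)
$U{\left(w \right)} = - 12 w$ ($U{\left(w \right)} = w \left(-4\right) 3 = - 4 w 3 = - 12 w$)
$k = 176990$ ($k = \left(-55\right) \left(-3218\right) = 176990$)
$\frac{k}{U{\left(G{\left(H{\left(-1 \right)} \right)} \right)}} = \frac{176990}{\left(-12\right) \left(3 + 2 \left(-2\right)\right)} = \frac{176990}{\left(-12\right) \left(3 - 4\right)} = \frac{176990}{\left(-12\right) \left(-1\right)} = \frac{176990}{12} = 176990 \cdot \frac{1}{12} = \frac{88495}{6}$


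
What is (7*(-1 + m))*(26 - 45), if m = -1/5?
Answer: 798/5 ≈ 159.60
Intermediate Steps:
m = -⅕ (m = -1*⅕ = -⅕ ≈ -0.20000)
(7*(-1 + m))*(26 - 45) = (7*(-1 - ⅕))*(26 - 45) = (7*(-6/5))*(-19) = -42/5*(-19) = 798/5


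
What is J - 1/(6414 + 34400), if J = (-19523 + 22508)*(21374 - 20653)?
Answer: 87839278589/40814 ≈ 2.1522e+6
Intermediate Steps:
J = 2152185 (J = 2985*721 = 2152185)
J - 1/(6414 + 34400) = 2152185 - 1/(6414 + 34400) = 2152185 - 1/40814 = 87839278589/40814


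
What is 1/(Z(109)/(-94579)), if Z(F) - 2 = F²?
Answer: -94579/11883 ≈ -7.9592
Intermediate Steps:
Z(F) = 2 + F²
1/(Z(109)/(-94579)) = 1/((2 + 109²)/(-94579)) = 1/((2 + 11881)*(-1/94579)) = 1/(11883*(-1/94579)) = 1/(-11883/94579) = -94579/11883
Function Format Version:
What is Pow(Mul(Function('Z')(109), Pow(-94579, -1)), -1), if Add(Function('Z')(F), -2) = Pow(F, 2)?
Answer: Rational(-94579, 11883) ≈ -7.9592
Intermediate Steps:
Function('Z')(F) = Add(2, Pow(F, 2))
Pow(Mul(Function('Z')(109), Pow(-94579, -1)), -1) = Pow(Mul(Add(2, Pow(109, 2)), Pow(-94579, -1)), -1) = Pow(Mul(Add(2, 11881), Rational(-1, 94579)), -1) = Pow(Mul(11883, Rational(-1, 94579)), -1) = Pow(Rational(-11883, 94579), -1) = Rational(-94579, 11883)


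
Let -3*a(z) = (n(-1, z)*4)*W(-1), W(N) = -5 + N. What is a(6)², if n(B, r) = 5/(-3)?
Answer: 1600/9 ≈ 177.78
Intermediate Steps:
n(B, r) = -5/3 (n(B, r) = 5*(-⅓) = -5/3)
a(z) = -40/3 (a(z) = -(-5/3*4)*(-5 - 1)/3 = -(-20)*(-6)/9 = -⅓*40 = -40/3)
a(6)² = (-40/3)² = 1600/9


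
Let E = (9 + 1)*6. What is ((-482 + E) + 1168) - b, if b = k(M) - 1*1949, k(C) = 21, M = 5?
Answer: 2674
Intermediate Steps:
E = 60 (E = 10*6 = 60)
b = -1928 (b = 21 - 1*1949 = 21 - 1949 = -1928)
((-482 + E) + 1168) - b = ((-482 + 60) + 1168) - 1*(-1928) = (-422 + 1168) + 1928 = 746 + 1928 = 2674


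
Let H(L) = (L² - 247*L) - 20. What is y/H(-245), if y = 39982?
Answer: 19991/60260 ≈ 0.33175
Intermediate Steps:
H(L) = -20 + L² - 247*L
y/H(-245) = 39982/(-20 + (-245)² - 247*(-245)) = 39982/(-20 + 60025 + 60515) = 39982/120520 = 39982*(1/120520) = 19991/60260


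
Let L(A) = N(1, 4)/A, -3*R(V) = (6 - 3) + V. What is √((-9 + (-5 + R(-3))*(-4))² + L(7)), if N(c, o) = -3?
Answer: 2*√1477/7 ≈ 10.980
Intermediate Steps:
R(V) = -1 - V/3 (R(V) = -((6 - 3) + V)/3 = -(3 + V)/3 = -1 - V/3)
L(A) = -3/A
√((-9 + (-5 + R(-3))*(-4))² + L(7)) = √((-9 + (-5 + (-1 - ⅓*(-3)))*(-4))² - 3/7) = √((-9 + (-5 + (-1 + 1))*(-4))² - 3*⅐) = √((-9 + (-5 + 0)*(-4))² - 3/7) = √((-9 - 5*(-4))² - 3/7) = √((-9 + 20)² - 3/7) = √(11² - 3/7) = √(121 - 3/7) = √(844/7) = 2*√1477/7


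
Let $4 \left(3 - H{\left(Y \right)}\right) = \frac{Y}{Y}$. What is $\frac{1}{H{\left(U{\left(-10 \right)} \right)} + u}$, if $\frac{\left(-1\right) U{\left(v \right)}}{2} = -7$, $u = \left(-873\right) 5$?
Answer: $- \frac{4}{17449} \approx -0.00022924$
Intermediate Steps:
$u = -4365$
$U{\left(v \right)} = 14$ ($U{\left(v \right)} = \left(-2\right) \left(-7\right) = 14$)
$H{\left(Y \right)} = \frac{11}{4}$ ($H{\left(Y \right)} = 3 - \frac{Y \frac{1}{Y}}{4} = 3 - \frac{1}{4} = \frac{11}{4}$)
$\frac{1}{H{\left(U{\left(-10 \right)} \right)} + u} = \frac{1}{\frac{11}{4} - 4365} = \frac{1}{- \frac{17449}{4}} = - \frac{4}{17449}$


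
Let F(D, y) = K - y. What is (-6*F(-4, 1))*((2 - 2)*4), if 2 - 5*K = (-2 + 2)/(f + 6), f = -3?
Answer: 0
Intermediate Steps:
K = 2/5 (K = 2/5 - (-2 + 2)/(5*(-3 + 6)) = 2/5 - 0/3 = 2/5 - 1/5*0 = 2/5 + 0 = 2/5 ≈ 0.40000)
F(D, y) = 2/5 - y
(-6*F(-4, 1))*((2 - 2)*4) = (-6*(2/5 - 1*1))*((2 - 2)*4) = (-6*(2/5 - 1))*(0*4) = -6*(-3/5)*0 = (18/5)*0 = 0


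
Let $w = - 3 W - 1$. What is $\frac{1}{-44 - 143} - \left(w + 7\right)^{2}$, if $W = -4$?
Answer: $- \frac{60589}{187} \approx -324.01$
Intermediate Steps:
$w = 11$ ($w = \left(-3\right) \left(-4\right) - 1 = 12 - 1 = 11$)
$\frac{1}{-44 - 143} - \left(w + 7\right)^{2} = \frac{1}{-44 - 143} - \left(11 + 7\right)^{2} = \frac{1}{-187} - 18^{2} = - \frac{1}{187} - 324 = - \frac{60589}{187}$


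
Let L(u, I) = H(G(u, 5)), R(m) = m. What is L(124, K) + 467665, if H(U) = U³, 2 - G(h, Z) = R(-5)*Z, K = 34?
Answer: 487348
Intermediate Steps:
G(h, Z) = 2 + 5*Z (G(h, Z) = 2 - (-5)*Z = 2 + 5*Z)
L(u, I) = 19683 (L(u, I) = (2 + 5*5)³ = (2 + 25)³ = 27³ = 19683)
L(124, K) + 467665 = 19683 + 467665 = 487348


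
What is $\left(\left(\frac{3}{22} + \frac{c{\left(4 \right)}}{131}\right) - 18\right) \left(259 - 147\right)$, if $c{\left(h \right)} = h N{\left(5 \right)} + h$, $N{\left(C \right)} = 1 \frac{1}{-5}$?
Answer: $- \frac{14395528}{7205} \approx -1998.0$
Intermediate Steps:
$N{\left(C \right)} = - \frac{1}{5}$ ($N{\left(C \right)} = 1 \left(- \frac{1}{5}\right) = - \frac{1}{5}$)
$c{\left(h \right)} = \frac{4 h}{5}$ ($c{\left(h \right)} = h \left(- \frac{1}{5}\right) + h = - \frac{h}{5} + h = \frac{4 h}{5}$)
$\left(\left(\frac{3}{22} + \frac{c{\left(4 \right)}}{131}\right) - 18\right) \left(259 - 147\right) = \left(\left(\frac{3}{22} + \frac{\frac{4}{5} \cdot 4}{131}\right) - 18\right) \left(259 - 147\right) = \left(\left(3 \cdot \frac{1}{22} + \frac{16}{5} \cdot \frac{1}{131}\right) - 18\right) 112 = \left(\left(\frac{3}{22} + \frac{16}{655}\right) - 18\right) 112 = \left(\frac{2317}{14410} - 18\right) 112 = \left(- \frac{257063}{14410}\right) 112 = - \frac{14395528}{7205}$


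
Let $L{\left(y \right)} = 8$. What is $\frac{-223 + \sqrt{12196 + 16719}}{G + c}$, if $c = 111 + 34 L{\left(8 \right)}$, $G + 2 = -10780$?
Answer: $\frac{223}{10399} - \frac{\sqrt{28915}}{10399} \approx 0.0050924$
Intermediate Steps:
$G = -10782$ ($G = -2 - 10780 = -10782$)
$c = 383$ ($c = 111 + 34 \cdot 8 = 111 + 272 = 383$)
$\frac{-223 + \sqrt{12196 + 16719}}{G + c} = \frac{-223 + \sqrt{12196 + 16719}}{-10782 + 383} = \frac{-223 + \sqrt{28915}}{-10399} = \left(-223 + \sqrt{28915}\right) \left(- \frac{1}{10399}\right) = \frac{223}{10399} - \frac{\sqrt{28915}}{10399}$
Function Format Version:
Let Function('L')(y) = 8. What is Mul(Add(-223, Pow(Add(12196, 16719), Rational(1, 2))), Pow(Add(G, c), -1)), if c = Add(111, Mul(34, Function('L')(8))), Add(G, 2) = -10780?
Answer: Add(Rational(223, 10399), Mul(Rational(-1, 10399), Pow(28915, Rational(1, 2)))) ≈ 0.0050924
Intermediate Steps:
G = -10782 (G = Add(-2, -10780) = -10782)
c = 383 (c = Add(111, Mul(34, 8)) = Add(111, 272) = 383)
Mul(Add(-223, Pow(Add(12196, 16719), Rational(1, 2))), Pow(Add(G, c), -1)) = Mul(Add(-223, Pow(Add(12196, 16719), Rational(1, 2))), Pow(Add(-10782, 383), -1)) = Mul(Add(-223, Pow(28915, Rational(1, 2))), Pow(-10399, -1)) = Mul(Add(-223, Pow(28915, Rational(1, 2))), Rational(-1, 10399)) = Add(Rational(223, 10399), Mul(Rational(-1, 10399), Pow(28915, Rational(1, 2))))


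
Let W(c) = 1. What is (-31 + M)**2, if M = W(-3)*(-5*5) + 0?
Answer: 3136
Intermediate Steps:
M = -25 (M = 1*(-5*5) + 0 = 1*(-25) + 0 = -25 + 0 = -25)
(-31 + M)**2 = (-31 - 25)**2 = (-56)**2 = 3136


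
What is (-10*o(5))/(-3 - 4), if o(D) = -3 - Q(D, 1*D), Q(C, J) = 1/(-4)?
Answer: -55/14 ≈ -3.9286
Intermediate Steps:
Q(C, J) = -¼
o(D) = -11/4 (o(D) = -3 - 1*(-¼) = -3 + ¼ = -11/4)
(-10*o(5))/(-3 - 4) = (-10*(-11/4))/(-3 - 4) = (55/2)/(-7) = (55/2)*(-⅐) = -55/14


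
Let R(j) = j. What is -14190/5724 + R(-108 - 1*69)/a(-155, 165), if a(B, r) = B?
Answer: -197717/147870 ≈ -1.3371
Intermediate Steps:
-14190/5724 + R(-108 - 1*69)/a(-155, 165) = -14190/5724 + (-108 - 1*69)/(-155) = -14190*1/5724 + (-108 - 69)*(-1/155) = -2365/954 - 177*(-1/155) = -2365/954 + 177/155 = -197717/147870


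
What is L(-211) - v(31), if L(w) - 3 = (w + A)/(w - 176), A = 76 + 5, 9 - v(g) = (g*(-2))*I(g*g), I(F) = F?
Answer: -23060426/387 ≈ -59588.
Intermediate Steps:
v(g) = 9 + 2*g³ (v(g) = 9 - g*(-2)*g*g = 9 - (-2*g)*g² = 9 - (-2)*g³ = 9 + 2*g³)
A = 81
L(w) = 3 + (81 + w)/(-176 + w) (L(w) = 3 + (w + 81)/(w - 176) = 3 + (81 + w)/(-176 + w))
L(-211) - v(31) = (-447 + 4*(-211))/(-176 - 211) - (9 + 2*31³) = (-447 - 844)/(-387) - (9 + 2*29791) = -1/387*(-1291) - (9 + 59582) = 1291/387 - 1*59591 = 1291/387 - 59591 = -23060426/387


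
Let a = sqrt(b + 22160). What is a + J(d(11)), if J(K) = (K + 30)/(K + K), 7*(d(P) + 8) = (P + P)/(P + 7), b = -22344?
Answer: -1397/986 + 2*I*sqrt(46) ≈ -1.4168 + 13.565*I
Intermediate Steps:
d(P) = -8 + 2*P/(7*(7 + P)) (d(P) = -8 + ((P + P)/(P + 7))/7 = -8 + ((2*P)/(7 + P))/7 = -8 + (2*P/(7 + P))/7 = -8 + 2*P/(7*(7 + P)))
a = 2*I*sqrt(46) (a = sqrt(-22344 + 22160) = sqrt(-184) = 2*I*sqrt(46) ≈ 13.565*I)
J(K) = (30 + K)/(2*K) (J(K) = (30 + K)/((2*K)) = (30 + K)*(1/(2*K)) = (30 + K)/(2*K))
a + J(d(11)) = 2*I*sqrt(46) + (30 + 2*(-196 - 27*11)/(7*(7 + 11)))/(2*((2*(-196 - 27*11)/(7*(7 + 11))))) = 2*I*sqrt(46) + (30 + (2/7)*(-196 - 297)/18)/(2*(((2/7)*(-196 - 297)/18))) = 2*I*sqrt(46) + (30 + (2/7)*(1/18)*(-493))/(2*(((2/7)*(1/18)*(-493)))) = 2*I*sqrt(46) + (30 - 493/63)/(2*(-493/63)) = 2*I*sqrt(46) + (1/2)*(-63/493)*(1397/63) = 2*I*sqrt(46) - 1397/986 = -1397/986 + 2*I*sqrt(46)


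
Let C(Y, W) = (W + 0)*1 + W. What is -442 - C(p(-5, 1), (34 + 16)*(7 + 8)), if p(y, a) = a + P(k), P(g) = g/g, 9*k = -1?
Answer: -1942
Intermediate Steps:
k = -⅑ (k = (⅑)*(-1) = -⅑ ≈ -0.11111)
P(g) = 1
p(y, a) = 1 + a (p(y, a) = a + 1 = 1 + a)
C(Y, W) = 2*W (C(Y, W) = W*1 + W = W + W = 2*W)
-442 - C(p(-5, 1), (34 + 16)*(7 + 8)) = -442 - 2*(34 + 16)*(7 + 8) = -442 - 2*50*15 = -442 - 2*750 = -442 - 1*1500 = -442 - 1500 = -1942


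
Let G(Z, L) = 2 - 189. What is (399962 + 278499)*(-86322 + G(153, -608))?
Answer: -58692982649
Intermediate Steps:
G(Z, L) = -187
(399962 + 278499)*(-86322 + G(153, -608)) = (399962 + 278499)*(-86322 - 187) = 678461*(-86509) = -58692982649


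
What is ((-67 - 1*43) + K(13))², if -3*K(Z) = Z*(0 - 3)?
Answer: 9409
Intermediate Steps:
K(Z) = Z (K(Z) = -Z*(0 - 3)/3 = -Z*(-3)/3 = -(-1)*Z = Z)
((-67 - 1*43) + K(13))² = ((-67 - 1*43) + 13)² = ((-67 - 43) + 13)² = (-110 + 13)² = (-97)² = 9409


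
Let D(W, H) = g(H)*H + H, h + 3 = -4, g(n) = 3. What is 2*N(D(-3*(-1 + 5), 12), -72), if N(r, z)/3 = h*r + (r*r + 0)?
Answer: 11808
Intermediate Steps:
h = -7 (h = -3 - 4 = -7)
D(W, H) = 4*H (D(W, H) = 3*H + H = 4*H)
N(r, z) = -21*r + 3*r² (N(r, z) = 3*(-7*r + (r*r + 0)) = 3*(-7*r + (r² + 0)) = 3*(-7*r + r²) = 3*(r² - 7*r) = -21*r + 3*r²)
2*N(D(-3*(-1 + 5), 12), -72) = 2*(3*(4*12)*(-7 + 4*12)) = 2*(3*48*(-7 + 48)) = 2*(3*48*41) = 2*5904 = 11808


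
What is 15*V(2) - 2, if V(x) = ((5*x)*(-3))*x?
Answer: -902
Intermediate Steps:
V(x) = -15*x² (V(x) = (-15*x)*x = -15*x²)
15*V(2) - 2 = 15*(-15*2²) - 2 = 15*(-15*4) - 2 = 15*(-60) - 2 = -900 - 2 = -902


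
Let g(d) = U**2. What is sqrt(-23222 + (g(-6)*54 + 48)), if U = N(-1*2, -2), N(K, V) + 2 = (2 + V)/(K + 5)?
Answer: I*sqrt(22958) ≈ 151.52*I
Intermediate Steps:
N(K, V) = -2 + (2 + V)/(5 + K) (N(K, V) = -2 + (2 + V)/(K + 5) = -2 + (2 + V)/(5 + K))
U = -2 (U = (-8 - 2 - (-2)*2)/(5 - 1*2) = (-8 - 2 - 2*(-2))/(5 - 2) = (-8 - 2 + 4)/3 = (1/3)*(-6) = -2)
g(d) = 4 (g(d) = (-2)**2 = 4)
sqrt(-23222 + (g(-6)*54 + 48)) = sqrt(-23222 + (4*54 + 48)) = sqrt(-23222 + (216 + 48)) = sqrt(-23222 + 264) = sqrt(-22958) = I*sqrt(22958)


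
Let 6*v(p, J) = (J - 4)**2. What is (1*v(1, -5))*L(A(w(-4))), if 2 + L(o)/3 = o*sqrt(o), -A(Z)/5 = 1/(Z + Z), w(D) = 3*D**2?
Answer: -81 - 45*I*sqrt(30)/512 ≈ -81.0 - 0.4814*I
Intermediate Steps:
v(p, J) = (-4 + J)**2/6 (v(p, J) = (J - 4)**2/6 = (-4 + J)**2/6)
A(Z) = -5/(2*Z) (A(Z) = -5/(Z + Z) = -5*1/(2*Z) = -5/(2*Z))
L(o) = -6 + 3*o**(3/2) (L(o) = -6 + 3*(o*sqrt(o)) = -6 + 3*o**(3/2))
(1*v(1, -5))*L(A(w(-4))) = (1*((-4 - 5)**2/6))*(-6 + 3*(-5/(2*(3*(-4)**2)))**(3/2)) = (1*((1/6)*(-9)**2))*(-6 + 3*(-5/(2*(3*16)))**(3/2)) = (1*((1/6)*81))*(-6 + 3*(-5/2/48)**(3/2)) = (1*(27/2))*(-6 + 3*(-5/2*1/48)**(3/2)) = 27*(-6 + 3*(-5/96)**(3/2))/2 = 27*(-6 + 3*(-5*I*sqrt(30)/2304))/2 = 27*(-6 - 5*I*sqrt(30)/768)/2 = -81 - 45*I*sqrt(30)/512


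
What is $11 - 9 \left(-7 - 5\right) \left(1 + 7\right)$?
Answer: $875$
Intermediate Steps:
$11 - 9 \left(-7 - 5\right) \left(1 + 7\right) = 11 - 9 \left(\left(-12\right) 8\right) = 11 - -864 = 11 + 864 = 875$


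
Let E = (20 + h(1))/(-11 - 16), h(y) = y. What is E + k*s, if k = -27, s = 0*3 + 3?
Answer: -736/9 ≈ -81.778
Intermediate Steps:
E = -7/9 (E = (20 + 1)/(-11 - 16) = 21/(-27) = 21*(-1/27) = -7/9 ≈ -0.77778)
s = 3 (s = 0 + 3 = 3)
E + k*s = -7/9 - 27*3 = -7/9 - 81 = -736/9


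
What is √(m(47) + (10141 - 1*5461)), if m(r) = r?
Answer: √4727 ≈ 68.753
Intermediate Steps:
√(m(47) + (10141 - 1*5461)) = √(47 + (10141 - 1*5461)) = √(47 + (10141 - 5461)) = √(47 + 4680) = √4727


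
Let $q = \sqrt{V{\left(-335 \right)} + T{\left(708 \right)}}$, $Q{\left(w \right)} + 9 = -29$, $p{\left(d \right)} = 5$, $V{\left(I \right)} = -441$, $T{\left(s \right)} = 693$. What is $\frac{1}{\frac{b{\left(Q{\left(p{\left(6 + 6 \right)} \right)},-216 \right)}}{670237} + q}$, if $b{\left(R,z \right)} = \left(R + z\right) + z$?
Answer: $\frac{157505695}{56601422046844} + \frac{1347652908507 \sqrt{7}}{56601422046844} \approx 0.062997$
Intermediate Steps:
$Q{\left(w \right)} = -38$ ($Q{\left(w \right)} = -9 - 29 = -38$)
$q = 6 \sqrt{7}$ ($q = \sqrt{-441 + 693} = \sqrt{252} = 6 \sqrt{7} \approx 15.875$)
$b{\left(R,z \right)} = R + 2 z$
$\frac{1}{\frac{b{\left(Q{\left(p{\left(6 + 6 \right)} \right)},-216 \right)}}{670237} + q} = \frac{1}{\frac{-38 + 2 \left(-216\right)}{670237} + 6 \sqrt{7}} = \frac{1}{\left(-38 - 432\right) \frac{1}{670237} + 6 \sqrt{7}} = \frac{1}{\left(-470\right) \frac{1}{670237} + 6 \sqrt{7}} = \frac{1}{- \frac{470}{670237} + 6 \sqrt{7}}$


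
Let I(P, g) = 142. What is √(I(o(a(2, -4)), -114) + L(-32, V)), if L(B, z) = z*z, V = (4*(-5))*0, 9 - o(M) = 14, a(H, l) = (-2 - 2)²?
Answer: √142 ≈ 11.916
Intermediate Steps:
a(H, l) = 16 (a(H, l) = (-4)² = 16)
o(M) = -5 (o(M) = 9 - 1*14 = 9 - 14 = -5)
V = 0 (V = -20*0 = 0)
L(B, z) = z²
√(I(o(a(2, -4)), -114) + L(-32, V)) = √(142 + 0²) = √(142 + 0) = √142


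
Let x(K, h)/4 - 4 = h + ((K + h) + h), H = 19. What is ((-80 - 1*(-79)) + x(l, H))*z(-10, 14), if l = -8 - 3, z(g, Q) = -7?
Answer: -1393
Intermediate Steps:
l = -11
x(K, h) = 16 + 4*K + 12*h (x(K, h) = 16 + 4*(h + ((K + h) + h)) = 16 + 4*(h + (K + 2*h)) = 16 + 4*(K + 3*h) = 16 + (4*K + 12*h) = 16 + 4*K + 12*h)
((-80 - 1*(-79)) + x(l, H))*z(-10, 14) = ((-80 - 1*(-79)) + (16 + 4*(-11) + 12*19))*(-7) = ((-80 + 79) + (16 - 44 + 228))*(-7) = (-1 + 200)*(-7) = 199*(-7) = -1393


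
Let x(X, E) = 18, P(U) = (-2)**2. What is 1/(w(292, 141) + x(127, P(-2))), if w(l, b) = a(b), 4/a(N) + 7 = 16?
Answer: 9/166 ≈ 0.054217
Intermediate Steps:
a(N) = 4/9 (a(N) = 4/(-7 + 16) = 4/9)
w(l, b) = 4/9
P(U) = 4
1/(w(292, 141) + x(127, P(-2))) = 1/(4/9 + 18) = 1/(166/9) = 9/166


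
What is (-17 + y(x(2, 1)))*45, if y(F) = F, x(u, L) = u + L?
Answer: -630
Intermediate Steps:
x(u, L) = L + u
(-17 + y(x(2, 1)))*45 = (-17 + (1 + 2))*45 = (-17 + 3)*45 = -14*45 = -630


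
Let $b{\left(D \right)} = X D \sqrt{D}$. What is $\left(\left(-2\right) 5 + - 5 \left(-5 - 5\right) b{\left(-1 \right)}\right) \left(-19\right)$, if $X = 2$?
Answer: $190 + 1900 i \approx 190.0 + 1900.0 i$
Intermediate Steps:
$b{\left(D \right)} = 2 D^{\frac{3}{2}}$ ($b{\left(D \right)} = 2 D \sqrt{D} = 2 D^{\frac{3}{2}}$)
$\left(\left(-2\right) 5 + - 5 \left(-5 - 5\right) b{\left(-1 \right)}\right) \left(-19\right) = \left(\left(-2\right) 5 + - 5 \left(-5 - 5\right) 2 \left(-1\right)^{\frac{3}{2}}\right) \left(-19\right) = \left(-10 + \left(-5\right) \left(-10\right) 2 \left(- i\right)\right) \left(-19\right) = \left(-10 + 50 \left(- 2 i\right)\right) \left(-19\right) = \left(-10 - 100 i\right) \left(-19\right) = 190 + 1900 i$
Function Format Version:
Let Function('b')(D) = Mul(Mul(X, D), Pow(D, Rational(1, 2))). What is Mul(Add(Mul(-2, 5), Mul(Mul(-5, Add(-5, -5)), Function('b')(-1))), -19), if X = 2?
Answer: Add(190, Mul(1900, I)) ≈ Add(190.00, Mul(1900.0, I))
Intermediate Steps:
Function('b')(D) = Mul(2, Pow(D, Rational(3, 2))) (Function('b')(D) = Mul(Mul(2, D), Pow(D, Rational(1, 2))) = Mul(2, Pow(D, Rational(3, 2))))
Mul(Add(Mul(-2, 5), Mul(Mul(-5, Add(-5, -5)), Function('b')(-1))), -19) = Mul(Add(Mul(-2, 5), Mul(Mul(-5, Add(-5, -5)), Mul(2, Pow(-1, Rational(3, 2))))), -19) = Mul(Add(-10, Mul(Mul(-5, -10), Mul(2, Mul(-1, I)))), -19) = Mul(Add(-10, Mul(50, Mul(-2, I))), -19) = Mul(Add(-10, Mul(-100, I)), -19) = Add(190, Mul(1900, I))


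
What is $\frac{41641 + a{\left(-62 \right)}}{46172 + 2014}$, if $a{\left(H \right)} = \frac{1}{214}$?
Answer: $\frac{8911175}{10311804} \approx 0.86417$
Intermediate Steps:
$a{\left(H \right)} = \frac{1}{214}$
$\frac{41641 + a{\left(-62 \right)}}{46172 + 2014} = \frac{41641 + \frac{1}{214}}{46172 + 2014} = \frac{8911175}{214 \cdot 48186} = \frac{8911175}{214} \cdot \frac{1}{48186} = \frac{8911175}{10311804}$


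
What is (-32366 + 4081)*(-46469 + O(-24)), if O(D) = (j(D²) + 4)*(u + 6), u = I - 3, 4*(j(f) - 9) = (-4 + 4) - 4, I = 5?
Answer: 1311660305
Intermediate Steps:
j(f) = 8 (j(f) = 9 + ((-4 + 4) - 4)/4 = 9 + (0 - 4)/4 = 9 + (¼)*(-4) = 9 - 1 = 8)
u = 2 (u = 5 - 3 = 2)
O(D) = 96 (O(D) = (8 + 4)*(2 + 6) = 12*8 = 96)
(-32366 + 4081)*(-46469 + O(-24)) = (-32366 + 4081)*(-46469 + 96) = -28285*(-46373) = 1311660305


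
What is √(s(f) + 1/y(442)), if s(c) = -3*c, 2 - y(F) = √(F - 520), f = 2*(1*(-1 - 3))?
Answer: √((49 - 24*I*√78)/(2 - I*√78)) ≈ 4.9015 + 0.01099*I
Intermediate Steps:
f = -8 (f = 2*(1*(-4)) = 2*(-4) = -8)
y(F) = 2 - √(-520 + F) (y(F) = 2 - √(F - 520) = 2 - √(-520 + F))
√(s(f) + 1/y(442)) = √(-3*(-8) + 1/(2 - √(-520 + 442))) = √(24 + 1/(2 - √(-78))) = √(24 + 1/(2 - I*√78))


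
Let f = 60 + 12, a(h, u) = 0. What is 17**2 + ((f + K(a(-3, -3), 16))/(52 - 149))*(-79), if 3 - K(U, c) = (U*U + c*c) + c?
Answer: 12470/97 ≈ 128.56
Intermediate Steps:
f = 72
K(U, c) = 3 - c - U**2 - c**2 (K(U, c) = 3 - ((U*U + c*c) + c) = 3 - ((U**2 + c**2) + c) = 3 - (c + U**2 + c**2) = 3 + (-c - U**2 - c**2) = 3 - c - U**2 - c**2)
17**2 + ((f + K(a(-3, -3), 16))/(52 - 149))*(-79) = 17**2 + ((72 + (3 - 1*16 - 1*0**2 - 1*16**2))/(52 - 149))*(-79) = 289 + ((72 + (3 - 16 - 1*0 - 1*256))/(-97))*(-79) = 289 + ((72 + (3 - 16 + 0 - 256))*(-1/97))*(-79) = 289 + ((72 - 269)*(-1/97))*(-79) = 289 - 197*(-1/97)*(-79) = 289 + (197/97)*(-79) = 289 - 15563/97 = 12470/97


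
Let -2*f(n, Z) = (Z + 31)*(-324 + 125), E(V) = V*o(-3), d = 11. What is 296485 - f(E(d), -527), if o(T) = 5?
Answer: 345837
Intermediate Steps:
E(V) = 5*V (E(V) = V*5 = 5*V)
f(n, Z) = 6169/2 + 199*Z/2 (f(n, Z) = -(Z + 31)*(-324 + 125)/2 = -(31 + Z)*(-199)/2 = -(-6169 - 199*Z)/2 = 6169/2 + 199*Z/2)
296485 - f(E(d), -527) = 296485 - (6169/2 + (199/2)*(-527)) = 296485 - (6169/2 - 104873/2) = 296485 - 1*(-49352) = 296485 + 49352 = 345837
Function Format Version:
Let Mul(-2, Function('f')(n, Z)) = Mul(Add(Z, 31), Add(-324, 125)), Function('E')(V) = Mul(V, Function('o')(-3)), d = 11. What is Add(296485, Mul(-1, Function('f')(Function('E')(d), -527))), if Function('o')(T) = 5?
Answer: 345837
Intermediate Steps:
Function('E')(V) = Mul(5, V) (Function('E')(V) = Mul(V, 5) = Mul(5, V))
Function('f')(n, Z) = Add(Rational(6169, 2), Mul(Rational(199, 2), Z)) (Function('f')(n, Z) = Mul(Rational(-1, 2), Mul(Add(Z, 31), Add(-324, 125))) = Mul(Rational(-1, 2), Mul(Add(31, Z), -199)) = Mul(Rational(-1, 2), Add(-6169, Mul(-199, Z))) = Add(Rational(6169, 2), Mul(Rational(199, 2), Z)))
Add(296485, Mul(-1, Function('f')(Function('E')(d), -527))) = Add(296485, Mul(-1, Add(Rational(6169, 2), Mul(Rational(199, 2), -527)))) = Add(296485, Mul(-1, Add(Rational(6169, 2), Rational(-104873, 2)))) = Add(296485, Mul(-1, -49352)) = Add(296485, 49352) = 345837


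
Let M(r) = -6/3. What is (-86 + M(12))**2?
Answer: 7744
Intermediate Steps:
M(r) = -2 (M(r) = -6*1/3 = -2)
(-86 + M(12))**2 = (-86 - 2)**2 = (-88)**2 = 7744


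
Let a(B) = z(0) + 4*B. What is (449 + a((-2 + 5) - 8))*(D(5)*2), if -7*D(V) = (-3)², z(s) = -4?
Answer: -7650/7 ≈ -1092.9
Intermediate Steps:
D(V) = -9/7 (D(V) = -⅐*(-3)² = -⅐*9 = -9/7)
a(B) = -4 + 4*B
(449 + a((-2 + 5) - 8))*(D(5)*2) = (449 + (-4 + 4*((-2 + 5) - 8)))*(-9/7*2) = (449 + (-4 + 4*(3 - 8)))*(-18/7) = (449 + (-4 + 4*(-5)))*(-18/7) = (449 + (-4 - 20))*(-18/7) = (449 - 24)*(-18/7) = 425*(-18/7) = -7650/7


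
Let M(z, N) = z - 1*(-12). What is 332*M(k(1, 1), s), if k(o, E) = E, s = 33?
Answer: 4316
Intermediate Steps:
M(z, N) = 12 + z (M(z, N) = z + 12 = 12 + z)
332*M(k(1, 1), s) = 332*(12 + 1) = 332*13 = 4316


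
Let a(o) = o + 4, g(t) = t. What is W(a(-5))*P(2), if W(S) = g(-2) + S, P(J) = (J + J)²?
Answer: -48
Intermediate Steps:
P(J) = 4*J² (P(J) = (2*J)² = 4*J²)
a(o) = 4 + o
W(S) = -2 + S
W(a(-5))*P(2) = (-2 + (4 - 5))*(4*2²) = (-2 - 1)*(4*4) = -3*16 = -48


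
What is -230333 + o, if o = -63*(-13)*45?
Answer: -193478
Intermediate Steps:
o = 36855 (o = 819*45 = 36855)
-230333 + o = -230333 + 36855 = -193478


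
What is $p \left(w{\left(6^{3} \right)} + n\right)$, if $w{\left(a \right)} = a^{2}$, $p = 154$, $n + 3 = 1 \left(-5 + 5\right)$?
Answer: $7184562$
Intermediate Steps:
$n = -3$ ($n = -3 + 1 \left(-5 + 5\right) = -3 + 1 \cdot 0 = -3 + 0 = -3$)
$p \left(w{\left(6^{3} \right)} + n\right) = 154 \left(\left(6^{3}\right)^{2} - 3\right) = 154 \left(216^{2} - 3\right) = 154 \left(46656 - 3\right) = 154 \cdot 46653 = 7184562$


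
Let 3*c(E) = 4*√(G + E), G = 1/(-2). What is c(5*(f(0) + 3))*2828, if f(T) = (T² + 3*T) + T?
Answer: 5656*√58/3 ≈ 14358.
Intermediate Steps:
G = -½ ≈ -0.50000
f(T) = T² + 4*T
c(E) = 4*√(-½ + E)/3 (c(E) = (4*√(-½ + E))/3 = 4*√(-½ + E)/3)
c(5*(f(0) + 3))*2828 = (2*√(-2 + 4*(5*(0*(4 + 0) + 3)))/3)*2828 = (2*√(-2 + 4*(5*(0*4 + 3)))/3)*2828 = (2*√(-2 + 4*(5*(0 + 3)))/3)*2828 = (2*√(-2 + 4*(5*3))/3)*2828 = (2*√(-2 + 4*15)/3)*2828 = (2*√(-2 + 60)/3)*2828 = (2*√58/3)*2828 = 5656*√58/3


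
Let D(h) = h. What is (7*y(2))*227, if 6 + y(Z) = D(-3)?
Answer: -14301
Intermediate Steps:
y(Z) = -9 (y(Z) = -6 - 3 = -9)
(7*y(2))*227 = (7*(-9))*227 = -63*227 = -14301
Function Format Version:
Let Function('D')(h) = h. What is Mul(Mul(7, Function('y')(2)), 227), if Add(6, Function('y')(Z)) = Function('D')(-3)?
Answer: -14301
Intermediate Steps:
Function('y')(Z) = -9 (Function('y')(Z) = Add(-6, -3) = -9)
Mul(Mul(7, Function('y')(2)), 227) = Mul(Mul(7, -9), 227) = Mul(-63, 227) = -14301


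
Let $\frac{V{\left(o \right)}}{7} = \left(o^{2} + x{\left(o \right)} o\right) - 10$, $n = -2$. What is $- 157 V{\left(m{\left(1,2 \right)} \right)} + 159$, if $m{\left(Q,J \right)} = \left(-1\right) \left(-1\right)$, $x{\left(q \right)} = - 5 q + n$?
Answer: $17743$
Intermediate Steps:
$x{\left(q \right)} = -2 - 5 q$ ($x{\left(q \right)} = - 5 q - 2 = -2 - 5 q$)
$m{\left(Q,J \right)} = 1$
$V{\left(o \right)} = -70 + 7 o^{2} + 7 o \left(-2 - 5 o\right)$ ($V{\left(o \right)} = 7 \left(\left(o^{2} + \left(-2 - 5 o\right) o\right) - 10\right) = 7 \left(\left(o^{2} + o \left(-2 - 5 o\right)\right) - 10\right) = 7 \left(-10 + o^{2} + o \left(-2 - 5 o\right)\right) = -70 + 7 o^{2} + 7 o \left(-2 - 5 o\right)$)
$- 157 V{\left(m{\left(1,2 \right)} \right)} + 159 = - 157 \left(-70 - 28 \cdot 1^{2} - 14\right) + 159 = - 157 \left(-70 - 28 - 14\right) + 159 = \left(-157\right) \left(-112\right) + 159 = 17584 + 159 = 17743$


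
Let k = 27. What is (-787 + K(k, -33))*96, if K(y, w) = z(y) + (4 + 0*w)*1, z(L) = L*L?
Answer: -5184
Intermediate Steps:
z(L) = L²
K(y, w) = 4 + y² (K(y, w) = y² + (4 + 0*w)*1 = y² + (4 + 0)*1 = y² + 4*1 = y² + 4 = 4 + y²)
(-787 + K(k, -33))*96 = (-787 + (4 + 27²))*96 = (-787 + (4 + 729))*96 = (-787 + 733)*96 = -54*96 = -5184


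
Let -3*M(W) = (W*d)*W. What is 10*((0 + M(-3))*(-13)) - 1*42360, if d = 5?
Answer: -40410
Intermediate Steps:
M(W) = -5*W**2/3 (M(W) = -W*5*W/3 = -5*W*W/3 = -5*W**2/3)
10*((0 + M(-3))*(-13)) - 1*42360 = 10*((0 - 5/3*(-3)**2)*(-13)) - 1*42360 = 10*((0 - 5/3*9)*(-13)) - 42360 = 10*((0 - 15)*(-13)) - 42360 = 10*(-15*(-13)) - 42360 = 10*195 - 42360 = 1950 - 42360 = -40410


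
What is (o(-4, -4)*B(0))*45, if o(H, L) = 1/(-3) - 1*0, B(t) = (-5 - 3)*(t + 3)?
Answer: 360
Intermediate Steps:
B(t) = -24 - 8*t (B(t) = -8*(3 + t) = -24 - 8*t)
o(H, L) = -1/3 (o(H, L) = -1/3 + 0 = -1/3)
(o(-4, -4)*B(0))*45 = -(-24 - 8*0)/3*45 = -(-24 + 0)/3*45 = -1/3*(-24)*45 = 8*45 = 360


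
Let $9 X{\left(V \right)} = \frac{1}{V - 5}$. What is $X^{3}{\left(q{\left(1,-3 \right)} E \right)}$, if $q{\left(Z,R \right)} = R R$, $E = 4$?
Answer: $\frac{1}{21717639} \approx 4.6045 \cdot 10^{-8}$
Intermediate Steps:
$q{\left(Z,R \right)} = R^{2}$
$X{\left(V \right)} = \frac{1}{9 \left(-5 + V\right)}$ ($X{\left(V \right)} = \frac{1}{9 \left(V - 5\right)} = \frac{1}{9 \left(-5 + V\right)}$)
$X^{3}{\left(q{\left(1,-3 \right)} E \right)} = \left(\frac{1}{9 \left(-5 + \left(-3\right)^{2} \cdot 4\right)}\right)^{3} = \left(\frac{1}{9 \left(-5 + 9 \cdot 4\right)}\right)^{3} = \left(\frac{1}{9 \left(-5 + 36\right)}\right)^{3} = \left(\frac{1}{9 \cdot 31}\right)^{3} = \left(\frac{1}{9} \cdot \frac{1}{31}\right)^{3} = \left(\frac{1}{279}\right)^{3} = \frac{1}{21717639}$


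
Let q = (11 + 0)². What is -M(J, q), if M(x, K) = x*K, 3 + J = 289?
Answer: -34606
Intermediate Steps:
J = 286 (J = -3 + 289 = 286)
q = 121 (q = 11² = 121)
M(x, K) = K*x
-M(J, q) = -121*286 = -1*34606 = -34606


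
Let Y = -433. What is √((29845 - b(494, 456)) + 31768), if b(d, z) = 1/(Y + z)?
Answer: √32593254/23 ≈ 248.22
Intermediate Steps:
b(d, z) = 1/(-433 + z)
√((29845 - b(494, 456)) + 31768) = √((29845 - 1/(-433 + 456)) + 31768) = √((29845 - 1/23) + 31768) = √(686434/23 + 31768) = √(1417098/23) = √32593254/23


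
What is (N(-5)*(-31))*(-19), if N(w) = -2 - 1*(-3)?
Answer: 589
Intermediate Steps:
N(w) = 1 (N(w) = -2 + 3 = 1)
(N(-5)*(-31))*(-19) = (1*(-31))*(-19) = -31*(-19) = 589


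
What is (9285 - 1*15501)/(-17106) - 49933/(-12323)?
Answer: 155125611/35132873 ≈ 4.4154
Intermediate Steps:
(9285 - 1*15501)/(-17106) - 49933/(-12323) = (9285 - 15501)*(-1/17106) - 49933*(-1/12323) = -6216*(-1/17106) + 49933/12323 = 1036/2851 + 49933/12323 = 155125611/35132873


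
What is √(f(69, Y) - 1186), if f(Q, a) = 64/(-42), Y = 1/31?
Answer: I*√523698/21 ≈ 34.46*I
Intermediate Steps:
Y = 1/31 ≈ 0.032258
f(Q, a) = -32/21 (f(Q, a) = 64*(-1/42) = -32/21)
√(f(69, Y) - 1186) = √(-32/21 - 1186) = √(-24938/21) = I*√523698/21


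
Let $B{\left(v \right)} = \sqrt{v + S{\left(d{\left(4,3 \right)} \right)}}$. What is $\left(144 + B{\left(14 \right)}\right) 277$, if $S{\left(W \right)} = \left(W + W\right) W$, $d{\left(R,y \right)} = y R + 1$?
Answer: $39888 + 1108 \sqrt{22} \approx 45085.0$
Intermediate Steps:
$d{\left(R,y \right)} = 1 + R y$ ($d{\left(R,y \right)} = R y + 1 = 1 + R y$)
$S{\left(W \right)} = 2 W^{2}$ ($S{\left(W \right)} = 2 W W = 2 W^{2}$)
$B{\left(v \right)} = \sqrt{338 + v}$ ($B{\left(v \right)} = \sqrt{v + 2 \left(1 + 4 \cdot 3\right)^{2}} = \sqrt{v + 2 \left(1 + 12\right)^{2}} = \sqrt{v + 2 \cdot 13^{2}} = \sqrt{v + 2 \cdot 169} = \sqrt{v + 338} = \sqrt{338 + v}$)
$\left(144 + B{\left(14 \right)}\right) 277 = \left(144 + \sqrt{338 + 14}\right) 277 = \left(144 + \sqrt{352}\right) 277 = \left(144 + 4 \sqrt{22}\right) 277 = 39888 + 1108 \sqrt{22}$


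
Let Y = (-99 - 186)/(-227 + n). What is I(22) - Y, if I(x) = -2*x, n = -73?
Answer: -899/20 ≈ -44.950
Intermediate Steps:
Y = 19/20 (Y = (-99 - 186)/(-227 - 73) = -285/(-300) = -285*(-1/300) = 19/20 ≈ 0.95000)
I(22) - Y = -2*22 - 1*19/20 = -44 - 19/20 = -899/20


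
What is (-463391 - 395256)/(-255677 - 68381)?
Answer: 858647/324058 ≈ 2.6497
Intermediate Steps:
(-463391 - 395256)/(-255677 - 68381) = -858647/(-324058) = -858647*(-1/324058) = 858647/324058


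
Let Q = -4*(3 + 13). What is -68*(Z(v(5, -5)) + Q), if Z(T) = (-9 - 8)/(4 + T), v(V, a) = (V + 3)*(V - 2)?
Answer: 30753/7 ≈ 4393.3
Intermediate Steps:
v(V, a) = (-2 + V)*(3 + V) (v(V, a) = (3 + V)*(-2 + V) = (-2 + V)*(3 + V))
Z(T) = -17/(4 + T)
Q = -64 (Q = -4*16 = -64)
-68*(Z(v(5, -5)) + Q) = -68*(-17/(4 + (-6 + 5 + 5²)) - 64) = -68*(-17/(4 + (-6 + 5 + 25)) - 64) = -68*(-17/(4 + 24) - 64) = -68*(-17/28 - 64) = -68*(-1809/28) = 30753/7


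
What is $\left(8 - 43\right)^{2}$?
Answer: $1225$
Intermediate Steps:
$\left(8 - 43\right)^{2} = \left(-35\right)^{2} = 1225$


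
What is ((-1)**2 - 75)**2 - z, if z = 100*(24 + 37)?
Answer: -624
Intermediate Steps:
z = 6100 (z = 100*61 = 6100)
((-1)**2 - 75)**2 - z = ((-1)**2 - 75)**2 - 1*6100 = (1 - 75)**2 - 6100 = (-74)**2 - 6100 = 5476 - 6100 = -624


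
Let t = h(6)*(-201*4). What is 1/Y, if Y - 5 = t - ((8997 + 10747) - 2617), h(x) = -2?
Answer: -1/15514 ≈ -6.4458e-5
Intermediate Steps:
t = 1608 (t = -(-402)*4 = -2*(-804) = 1608)
Y = -15514 (Y = 5 + (1608 - ((8997 + 10747) - 2617)) = 5 + (1608 - (19744 - 2617)) = 5 + (1608 - 1*17127) = 5 + (1608 - 17127) = 5 - 15519 = -15514)
1/Y = 1/(-15514) = -1/15514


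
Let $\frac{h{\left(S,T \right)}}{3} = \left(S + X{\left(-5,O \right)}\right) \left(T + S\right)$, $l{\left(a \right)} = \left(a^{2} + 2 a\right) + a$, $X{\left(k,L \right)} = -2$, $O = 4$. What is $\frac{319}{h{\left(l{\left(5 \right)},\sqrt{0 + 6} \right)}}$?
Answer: $\frac{3190}{45429} - \frac{319 \sqrt{6}}{181716} \approx 0.065919$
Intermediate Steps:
$l{\left(a \right)} = a^{2} + 3 a$
$h{\left(S,T \right)} = 3 \left(-2 + S\right) \left(S + T\right)$ ($h{\left(S,T \right)} = 3 \left(S - 2\right) \left(T + S\right) = 3 \left(-2 + S\right) \left(S + T\right)$)
$\frac{319}{h{\left(l{\left(5 \right)},\sqrt{0 + 6} \right)}} = \frac{319}{- 6 \cdot 5 \left(3 + 5\right) - 6 \sqrt{0 + 6} + 3 \left(5 \left(3 + 5\right)\right)^{2} + 3 \cdot 5 \left(3 + 5\right) \sqrt{0 + 6}} = \frac{319}{- 6 \cdot 5 \cdot 8 - 6 \sqrt{6} + 3 \left(5 \cdot 8\right)^{2} + 3 \cdot 5 \cdot 8 \sqrt{6}} = \frac{319}{\left(-6\right) 40 - 6 \sqrt{6} + 3 \cdot 40^{2} + 3 \cdot 40 \sqrt{6}} = \frac{319}{-240 - 6 \sqrt{6} + 3 \cdot 1600 + 120 \sqrt{6}} = \frac{319}{-240 - 6 \sqrt{6} + 4800 + 120 \sqrt{6}} = \frac{319}{4560 + 114 \sqrt{6}}$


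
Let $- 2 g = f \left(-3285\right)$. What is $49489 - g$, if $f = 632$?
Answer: $-988571$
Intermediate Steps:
$g = 1038060$ ($g = - \frac{632 \left(-3285\right)}{2} = \left(- \frac{1}{2}\right) \left(-2076120\right) = 1038060$)
$49489 - g = 49489 - 1038060 = -988571$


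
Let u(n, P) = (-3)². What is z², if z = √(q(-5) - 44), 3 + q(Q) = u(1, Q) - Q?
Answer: -33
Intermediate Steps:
u(n, P) = 9
q(Q) = 6 - Q (q(Q) = -3 + (9 - Q) = 6 - Q)
z = I*√33 (z = √((6 - 1*(-5)) - 44) = √((6 + 5) - 44) = √(11 - 44) = √(-33) = I*√33 ≈ 5.7446*I)
z² = (I*√33)² = -33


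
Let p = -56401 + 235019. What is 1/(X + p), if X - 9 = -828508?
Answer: -1/649881 ≈ -1.5387e-6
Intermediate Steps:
X = -828499 (X = 9 - 828508 = -828499)
p = 178618
1/(X + p) = 1/(-828499 + 178618) = 1/(-649881) = -1/649881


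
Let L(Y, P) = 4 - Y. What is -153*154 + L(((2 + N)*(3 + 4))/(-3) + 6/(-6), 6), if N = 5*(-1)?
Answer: -23564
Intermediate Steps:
N = -5
-153*154 + L(((2 + N)*(3 + 4))/(-3) + 6/(-6), 6) = -153*154 + (4 - (((2 - 5)*(3 + 4))/(-3) + 6/(-6))) = -23562 + (4 - (-3*7*(-⅓) + 6*(-⅙))) = -23562 + (4 - (-21*(-⅓) - 1)) = -23562 + (4 - (7 - 1)) = -23562 + (4 - 1*6) = -23562 + (4 - 6) = -23562 - 2 = -23564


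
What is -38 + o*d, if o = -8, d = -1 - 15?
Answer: 90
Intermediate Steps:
d = -16
-38 + o*d = -38 - 8*(-16) = -38 + 128 = 90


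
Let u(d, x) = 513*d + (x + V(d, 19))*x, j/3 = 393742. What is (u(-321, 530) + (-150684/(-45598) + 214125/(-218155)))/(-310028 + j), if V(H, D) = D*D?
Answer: 21853038264840/61901304239033 ≈ 0.35303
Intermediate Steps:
V(H, D) = D²
j = 1181226 (j = 3*393742 = 1181226)
u(d, x) = 513*d + x*(361 + x) (u(d, x) = 513*d + (x + 19²)*x = 513*d + (x + 361)*x = 513*d + (361 + x)*x = 513*d + x*(361 + x))
(u(-321, 530) + (-150684/(-45598) + 214125/(-218155)))/(-310028 + j) = ((530² + 361*530 + 513*(-321)) + (-150684/(-45598) + 214125/(-218155)))/(-310028 + 1181226) = ((280900 + 191330 - 164673) + (-150684*(-1/45598) + 214125*(-1/218155)))/871198 = (307557 + (75342/22799 - 42825/43631))*(1/871198) = (307557 + 330125661/142106167)*(1/871198) = (43706076529680/142106167)*(1/871198) = 21853038264840/61901304239033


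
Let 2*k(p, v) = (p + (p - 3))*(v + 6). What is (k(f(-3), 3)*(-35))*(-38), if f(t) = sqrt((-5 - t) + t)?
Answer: -17955 + 11970*I*sqrt(5) ≈ -17955.0 + 26766.0*I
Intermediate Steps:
f(t) = I*sqrt(5) (f(t) = sqrt(-5) = I*sqrt(5))
k(p, v) = (-3 + 2*p)*(6 + v)/2 (k(p, v) = ((p + (p - 3))*(v + 6))/2 = ((p + (-3 + p))*(6 + v))/2 = ((-3 + 2*p)*(6 + v))/2 = (-3 + 2*p)*(6 + v)/2)
(k(f(-3), 3)*(-35))*(-38) = ((-9 + 6*(I*sqrt(5)) - 3/2*3 + (I*sqrt(5))*3)*(-35))*(-38) = ((-9 + 6*I*sqrt(5) - 9/2 + 3*I*sqrt(5))*(-35))*(-38) = ((-27/2 + 9*I*sqrt(5))*(-35))*(-38) = (945/2 - 315*I*sqrt(5))*(-38) = -17955 + 11970*I*sqrt(5)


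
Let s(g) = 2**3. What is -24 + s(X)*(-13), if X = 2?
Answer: -128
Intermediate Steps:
s(g) = 8
-24 + s(X)*(-13) = -24 + 8*(-13) = -24 - 104 = -128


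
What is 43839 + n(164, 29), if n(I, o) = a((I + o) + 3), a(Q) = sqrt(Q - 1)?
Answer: 43839 + sqrt(195) ≈ 43853.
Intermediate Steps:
a(Q) = sqrt(-1 + Q)
n(I, o) = sqrt(2 + I + o) (n(I, o) = sqrt(-1 + ((I + o) + 3)) = sqrt(-1 + (3 + I + o)) = sqrt(2 + I + o))
43839 + n(164, 29) = 43839 + sqrt(2 + 164 + 29) = 43839 + sqrt(195)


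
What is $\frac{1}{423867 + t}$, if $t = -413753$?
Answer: $\frac{1}{10114} \approx 9.8873 \cdot 10^{-5}$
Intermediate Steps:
$\frac{1}{423867 + t} = \frac{1}{423867 - 413753} = \frac{1}{10114}$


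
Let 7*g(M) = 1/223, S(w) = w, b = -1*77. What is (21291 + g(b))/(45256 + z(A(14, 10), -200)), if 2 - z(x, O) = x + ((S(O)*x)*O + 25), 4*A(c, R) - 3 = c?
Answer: -132941008/779071685 ≈ -0.17064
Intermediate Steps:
b = -77
g(M) = 1/1561 (g(M) = (⅐)/223 = (⅐)*(1/223) = 1/1561)
A(c, R) = ¾ + c/4
z(x, O) = -23 - x - x*O² (z(x, O) = 2 - (x + ((O*x)*O + 25)) = 2 - (x + (x*O² + 25)) = 2 - (x + (25 + x*O²)) = 2 - (25 + x + x*O²) = 2 + (-25 - x - x*O²) = -23 - x - x*O²)
(21291 + g(b))/(45256 + z(A(14, 10), -200)) = (21291 + 1/1561)/(45256 + (-23 - (¾ + (¼)*14) - 1*(¾ + (¼)*14)*(-200)²)) = 33235252/(1561*(45256 + (-23 - (¾ + 7/2) - 1*(¾ + 7/2)*40000))) = 33235252/(1561*(45256 + (-23 - 1*17/4 - 1*17/4*40000))) = 33235252/(1561*(45256 + (-23 - 17/4 - 170000))) = 33235252/(1561*(45256 - 680109/4)) = 33235252/(1561*(-499085/4)) = (33235252/1561)*(-4/499085) = -132941008/779071685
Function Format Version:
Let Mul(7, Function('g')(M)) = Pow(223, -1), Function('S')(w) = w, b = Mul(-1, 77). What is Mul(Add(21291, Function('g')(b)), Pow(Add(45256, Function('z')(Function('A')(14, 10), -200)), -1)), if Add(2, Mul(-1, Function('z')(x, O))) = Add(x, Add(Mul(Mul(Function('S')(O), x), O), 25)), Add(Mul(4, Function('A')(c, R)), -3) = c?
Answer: Rational(-132941008, 779071685) ≈ -0.17064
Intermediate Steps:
b = -77
Function('g')(M) = Rational(1, 1561) (Function('g')(M) = Mul(Rational(1, 7), Pow(223, -1)) = Mul(Rational(1, 7), Rational(1, 223)) = Rational(1, 1561))
Function('A')(c, R) = Add(Rational(3, 4), Mul(Rational(1, 4), c))
Function('z')(x, O) = Add(-23, Mul(-1, x), Mul(-1, x, Pow(O, 2))) (Function('z')(x, O) = Add(2, Mul(-1, Add(x, Add(Mul(Mul(O, x), O), 25)))) = Add(2, Mul(-1, Add(x, Add(Mul(x, Pow(O, 2)), 25)))) = Add(2, Mul(-1, Add(x, Add(25, Mul(x, Pow(O, 2)))))) = Add(2, Mul(-1, Add(25, x, Mul(x, Pow(O, 2))))) = Add(2, Add(-25, Mul(-1, x), Mul(-1, x, Pow(O, 2)))) = Add(-23, Mul(-1, x), Mul(-1, x, Pow(O, 2))))
Mul(Add(21291, Function('g')(b)), Pow(Add(45256, Function('z')(Function('A')(14, 10), -200)), -1)) = Mul(Add(21291, Rational(1, 1561)), Pow(Add(45256, Add(-23, Mul(-1, Add(Rational(3, 4), Mul(Rational(1, 4), 14))), Mul(-1, Add(Rational(3, 4), Mul(Rational(1, 4), 14)), Pow(-200, 2)))), -1)) = Mul(Rational(33235252, 1561), Pow(Add(45256, Add(-23, Mul(-1, Add(Rational(3, 4), Rational(7, 2))), Mul(-1, Add(Rational(3, 4), Rational(7, 2)), 40000))), -1)) = Mul(Rational(33235252, 1561), Pow(Add(45256, Add(-23, Mul(-1, Rational(17, 4)), Mul(-1, Rational(17, 4), 40000))), -1)) = Mul(Rational(33235252, 1561), Pow(Add(45256, Add(-23, Rational(-17, 4), -170000)), -1)) = Mul(Rational(33235252, 1561), Pow(Add(45256, Rational(-680109, 4)), -1)) = Mul(Rational(33235252, 1561), Pow(Rational(-499085, 4), -1)) = Mul(Rational(33235252, 1561), Rational(-4, 499085)) = Rational(-132941008, 779071685)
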